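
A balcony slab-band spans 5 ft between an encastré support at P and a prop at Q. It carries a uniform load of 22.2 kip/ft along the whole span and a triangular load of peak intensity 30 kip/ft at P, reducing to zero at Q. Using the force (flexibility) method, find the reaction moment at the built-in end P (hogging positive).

M_P = 119.4 kip·ft

Release the roller at Q. Primary structure: cantilever fixed at P.
Free-end deflection of the primary structure under the applied loading (downward +):
  UDL 22.2: wL⁴/(8EI) = 1734/EI
  triangular load, peak 30 at the fixed end: w₀L⁴/(30EI) = 625/EI
  δ_0 = 2359/EI
Flexibility coefficient — unit upward force at Q: δ_{QQ} = L³/(3EI) = 41.67/EI.
Compatibility at Q: δ_0 − R_Q·δ_{QQ} = 0, so R_Q = 2359/41.67 = 56.62 kip.
Moment equilibrium about P: M_P = Σ(load moments about P) − R_Q·L = 402.5 − 56.62×5 = 119.4 kip·ft.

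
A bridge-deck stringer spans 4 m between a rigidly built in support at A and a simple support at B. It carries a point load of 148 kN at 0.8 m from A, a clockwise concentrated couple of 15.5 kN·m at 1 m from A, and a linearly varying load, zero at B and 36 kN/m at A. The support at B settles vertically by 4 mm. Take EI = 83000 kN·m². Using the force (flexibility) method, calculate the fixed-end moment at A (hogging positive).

Take the reaction at B as the redundant and release it; the primary structure is a cantilever fixed at A.
Free-end deflection of the primary structure under the applied loading (downward +):
  point load 148 at a = 0.8: Pa²(3L − a)/(6EI) = 176.8/EI
  clockwise couple 15.5 at a = 1: M₀a(2L − a)/(2EI) = 54.25/EI
  triangular load, peak 36 at the fixed end: w₀L⁴/(30EI) = 307.2/EI
  δ_0 = 538.3/EI
Flexibility coefficient — unit upward force at B: δ_{BB} = L³/(3EI) = 21.33/EI.
With EI = 83000 kN·m²: δ_0 = 0.006485 m and δ_{BB} = 0.000257 m/kN.
Compatibility — the beam at B must follow the support down by 0.004 m: δ_0 − R_B·δ_{BB} = 0.004, so R_B = (0.006485 − 0.004)/0.000257 = 9.668 kN.
Moment equilibrium about A: M_A = Σ(load moments about A) − R_B·L = 229.9 − 9.668×4 = 191.2 kN·m.

M_A = 191.2 kN·m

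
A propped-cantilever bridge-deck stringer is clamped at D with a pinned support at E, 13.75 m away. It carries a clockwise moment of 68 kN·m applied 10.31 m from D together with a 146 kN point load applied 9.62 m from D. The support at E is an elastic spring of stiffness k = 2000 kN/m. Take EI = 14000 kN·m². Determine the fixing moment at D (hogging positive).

Release the roller at E. Primary structure: cantilever fixed at D.
Primary-structure tip deflection at E by superposition:
  clockwise couple 68 at a = 10.31: M₀a(2L − a)/(2EI) = 6026/EI
  point load 146 at a = 9.62: Pa²(3L − a)/(6EI) = 71228/EI
  δ_0 = 77254/EI
Flexibility coefficient — unit upward force at E: δ_{EE} = L³/(3EI) = 866.5/EI.
With EI = 14000 kN·m²: δ_0 = 5.5181 m and δ_{EE} = 0.061895 m/kN.
Compatibility — the spring shortens by R_E/k under the reaction it provides: δ_0 − R_E·δ_{EE} = R_E/k. With 1/k = 0.0005 m/kN, R_E = δ_0 / (δ_{EE} + 1/k) = 5.5181 / (0.061895 + 0.0005) = 88.44 kN.
Moment equilibrium about D: M_D = Σ(load moments about D) − R_E·L = 1473 − 88.44×13.75 = 256.5 kN·m.

M_D = 256.5 kN·m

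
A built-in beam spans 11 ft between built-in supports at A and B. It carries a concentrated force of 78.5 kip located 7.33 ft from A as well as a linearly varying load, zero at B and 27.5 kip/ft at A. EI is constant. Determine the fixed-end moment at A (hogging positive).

M_A = 230.4 kip·ft

Take the two fixed-end moments M_A, M_B as redundants; the released structure is the simple span AB.
End rotations of the released simple span under the applied load (×1/EI):
  at A: point load 78.5 at a = 7.33: Pab(L + b)/(6LEI) = 469.4/EI
  at B: point load 78.5 at a = 7.33: Pab(L + a)/(6LEI) = 586.5/EI
  at A: triangular load, peak 27.5: w₀L³/(45EI) = 813.4/EI
  at B: triangular load, peak 27.5: 7w₀L³/(360EI) = 711.7/EI
  θ_A0 = 1283/EI,  θ_B0 = 1298/EI
Flexibility coefficients: a unit moment at one end gives L/(3EI) there and L/(6EI) at the far end, so f₁₁ = f₂₂ = 3.667/EI and f₁₂ = f₂₁ = 1.833/EI.
Compatibility — zero rotation at each built-in end:
  3.667 M_A + 1.833 M_B = 1283
  1.833 M_A + 3.667 M_B = 1298
Solving the pair gives M_A = 230.4 kip·ft and M_B = 238.8 kip·ft (hogging).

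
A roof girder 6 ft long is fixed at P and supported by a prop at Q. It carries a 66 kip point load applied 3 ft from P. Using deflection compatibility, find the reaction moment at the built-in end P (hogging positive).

M_P = 74.25 kip·ft

Remove the prop at Q; the released (primary) structure is a cantilever built in at P.
Deflection at Q on the released cantilever, summing each load's contribution:
  point load 66 at a = 3: Pa²(3L − a)/(6EI) = 1485/EI
Flexibility coefficient — unit upward force at Q: δ_{QQ} = L³/(3EI) = 72/EI.
Compatibility at Q: δ_0 − R_Q·δ_{QQ} = 0, so R_Q = 1485/72 = 20.62 kip.
Moment equilibrium about P: M_P = Σ(load moments about P) − R_Q·L = 198 − 20.62×6 = 74.25 kip·ft.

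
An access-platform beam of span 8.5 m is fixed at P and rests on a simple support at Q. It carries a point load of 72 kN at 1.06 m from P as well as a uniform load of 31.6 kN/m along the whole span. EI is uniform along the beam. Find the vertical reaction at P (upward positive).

Release the roller at Q. Primary structure: cantilever fixed at P.
Free-end deflection of the primary structure under the applied loading (downward +):
  point load 72 at a = 1.06: Pa²(3L − a)/(6EI) = 329.5/EI
  UDL 31.6: wL⁴/(8EI) = 20619/EI
  δ_0 = 20949/EI
Tip deflection under a unit load at Q: L³/(3EI) = 204.7/EI.
The prop prevents deflection at Q: R_Q = δ_0/δ_{QQ} = 20949/204.7 = 102.3 kN.
Vertical equilibrium: R_P = ΣP − R_Q = 340.6 − 102.3 = 238.3 kN.

R_P = 238.3 kN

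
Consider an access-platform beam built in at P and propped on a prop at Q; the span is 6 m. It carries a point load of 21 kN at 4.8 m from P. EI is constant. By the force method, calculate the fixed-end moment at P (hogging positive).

M_P = 12.1 kN·m

Remove the prop at Q; the released (primary) structure is a cantilever built in at P.
Downward deflection at the released point Q due to the loads:
  point load 21 at a = 4.8: Pa²(3L − a)/(6EI) = 1064/EI
Flexibility coefficient — unit upward force at Q: δ_{QQ} = L³/(3EI) = 72/EI.
Compatibility at Q: δ_0 − R_Q·δ_{QQ} = 0, so R_Q = 1064/72 = 14.78 kN.
Moment equilibrium about P: M_P = Σ(load moments about P) − R_Q·L = 100.8 − 14.78×6 = 12.1 kN·m.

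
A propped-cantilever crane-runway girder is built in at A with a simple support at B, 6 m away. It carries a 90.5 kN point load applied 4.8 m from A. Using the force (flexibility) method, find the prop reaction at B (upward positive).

R_B = 63.71 kN

Take the reaction at B as the redundant and release it; the primary structure is a cantilever fixed at A.
Deflection at B on the released cantilever, summing each load's contribution:
  point load 90.5 at a = 4.8: Pa²(3L − a)/(6EI) = 4587/EI
Tip deflection under a unit load at B: L³/(3EI) = 72/EI.
The prop prevents deflection at B: R_B = δ_0/δ_{BB} = 4587/72 = 63.71 kN.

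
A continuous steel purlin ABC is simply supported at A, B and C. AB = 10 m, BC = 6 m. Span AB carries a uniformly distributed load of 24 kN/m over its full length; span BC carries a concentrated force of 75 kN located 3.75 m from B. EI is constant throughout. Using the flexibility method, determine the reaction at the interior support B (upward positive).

Insert a hinge at B; M_B is the redundant, and each span becomes simply supported.
End slopes at the hinge B, treating each span as simply supported:
  span AB: UDL 24: wL³/(24EI) = 1000/EI
  span BC: point load 75 at a = 3.75: Pab(L + b)/(6LEI) = 145/EI
  relative rotation θ_0 = (1000 + 145)/EI = 1145/EI
A unit hogging moment at B produces rotation L₁/(3EI) + L₂/(3EI) = 5.333/EI.
Slope continuity at B: θ_0 = M_B·5.333/EI, so M_B = 1145/5.333 = 214.7 kN·m (hogging).
Span AB, ΣM about A with M_B applied at B: R_B^{AB}·10 = 1200 + 214.7, so R_B^{AB} = 141.5 kN and R_A = 240 − 141.5 = 98.53 kN.
Span BC, ΣM about C: R_B^{BC}·6 = 168.8 + 214.7, so R_B^{BC} = 63.91 kN and R_C = 75 − 63.91 = 11.09 kN.
R_B = 141.5 + 63.91 = 205.4 kN.

R_B = 205.4 kN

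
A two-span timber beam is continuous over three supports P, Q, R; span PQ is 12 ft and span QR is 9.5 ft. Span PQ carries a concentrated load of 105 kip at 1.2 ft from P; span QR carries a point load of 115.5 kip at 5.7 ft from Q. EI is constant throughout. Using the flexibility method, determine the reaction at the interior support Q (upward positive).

R_Q = 78.63 kip

Take M_Q as the redundant. Released structure: two simple spans PQ and QR with a hinge at Q.
End slopes at the hinge Q, treating each span as simply supported:
  span PQ: point load 105 at a = 1.2: Pab(L + a)/(6LEI) = 249.5/EI
  span QR: point load 115.5 at a = 5.7: Pab(L + b)/(6LEI) = 583.7/EI
  relative rotation θ_0 = (249.5 + 583.7)/EI = 833.2/EI
A unit hogging moment at Q produces rotation L₁/(3EI) + L₂/(3EI) = 7.167/EI.
Compatibility: M_Q·(L₁+L₂)/(3EI) = θ_0, giving M_Q = 116.3 kip·ft (hogging).
Span PQ, ΣM about P with M_Q applied at Q: R_Q^{PQ}·12 = 126 + 116.3, so R_Q^{PQ} = 20.19 kip and R_P = 105 − 20.19 = 84.81 kip.
Span QR, ΣM about R: R_Q^{QR}·9.5 = 438.9 + 116.3, so R_Q^{QR} = 58.44 kip and R_R = 115.5 − 58.44 = 57.06 kip.
R_Q = 20.19 + 58.44 = 78.63 kip.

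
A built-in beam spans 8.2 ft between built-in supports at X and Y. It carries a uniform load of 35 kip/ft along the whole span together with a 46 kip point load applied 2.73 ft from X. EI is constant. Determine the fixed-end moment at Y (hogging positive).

Take the two fixed-end moments M_X, M_Y as redundants; the released structure is the simple span XY.
End rotations of the released simple span under the applied load (×1/EI):
  at X: UDL 35: wL³/(24EI) = 804.1/EI
  at Y: UDL 35: wL³/(24EI) = 804.1/EI
  at X: point load 46 at a = 2.73: Pab(L + b)/(6LEI) = 190.9/EI
  at Y: point load 46 at a = 2.73: Pab(L + a)/(6LEI) = 152.6/EI
  θ_X0 = 994.9/EI,  θ_Y0 = 956.7/EI
Flexibility coefficients: a unit moment at one end gives L/(3EI) there and L/(6EI) at the far end, so f₁₁ = f₂₂ = 2.733/EI and f₁₂ = f₂₁ = 1.367/EI.
Compatibility — zero rotation at each built-in end:
  2.733 M_X + 1.367 M_Y = 994.9
  1.367 M_X + 2.733 M_Y = 956.7
Solving the pair gives M_X = 252 kip·ft and M_Y = 224 kip·ft (hogging).

M_Y = 224 kip·ft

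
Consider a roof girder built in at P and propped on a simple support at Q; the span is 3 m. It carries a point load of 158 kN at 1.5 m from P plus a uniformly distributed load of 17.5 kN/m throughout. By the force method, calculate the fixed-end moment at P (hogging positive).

M_P = 108.6 kN·m

Choose R_Q as the redundant. The primary structure is the cantilever fixed at P.
Free-end deflection of the primary structure under the applied loading (downward +):
  point load 158 at a = 1.5: Pa²(3L − a)/(6EI) = 444.4/EI
  UDL 17.5: wL⁴/(8EI) = 177.2/EI
  δ_0 = 621.6/EI
Tip deflection under a unit load at Q: L³/(3EI) = 9/EI.
Compatibility at Q: δ_0 − R_Q·δ_{QQ} = 0, so R_Q = 621.6/9 = 69.06 kN.
Moment equilibrium about P: M_P = Σ(load moments about P) − R_Q·L = 315.8 − 69.06×3 = 108.6 kN·m.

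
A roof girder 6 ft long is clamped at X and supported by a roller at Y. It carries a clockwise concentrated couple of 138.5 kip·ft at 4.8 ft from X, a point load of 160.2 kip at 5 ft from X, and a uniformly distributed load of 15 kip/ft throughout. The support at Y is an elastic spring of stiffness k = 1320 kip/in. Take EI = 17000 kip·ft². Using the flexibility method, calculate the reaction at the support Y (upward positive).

R_Y = 184.8 kip

Remove the prop at Y; the released (primary) structure is a cantilever built in at X.
Free-end deflection of the primary structure under the applied loading (downward +):
  clockwise couple 138.5 at a = 4.8: M₀a(2L − a)/(2EI) = 2393/EI
  point load 160.2 at a = 5: Pa²(3L − a)/(6EI) = 8678/EI
  UDL 15: wL⁴/(8EI) = 2430/EI
  δ_0 = 13501/EI
Tip deflection under a unit load at Y: L³/(3EI) = 72/EI.
With EI = 17000 kip·ft²: δ_0 = 0.79416 ft and δ_{YY} = 0.004235 ft/kip.
Compatibility — the spring shortens by R_Y/k under the reaction it provides: δ_0 − R_Y·δ_{YY} = R_Y/k. With 1/k = 1/(1320×12) ft/kip = 0.000063 ft/kip, R_Y = δ_0 / (δ_{YY} + 1/k) = 0.79416 / (0.004235 + 0.000063) = 184.8 kip.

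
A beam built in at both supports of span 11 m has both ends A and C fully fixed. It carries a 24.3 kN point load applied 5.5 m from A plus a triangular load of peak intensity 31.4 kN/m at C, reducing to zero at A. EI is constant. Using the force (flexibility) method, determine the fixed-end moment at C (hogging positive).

M_C = 223.4 kN·m

Take the two fixed-end moments M_A, M_C as redundants; the released structure is the simple span AC.
On the primary (simply-supported) span, the end slopes from the loading are:
  at A: point load 24.3 at a = 5.5: Pab(L + b)/(6LEI) = 183.8/EI
  at C: point load 24.3 at a = 5.5: Pab(L + a)/(6LEI) = 183.8/EI
  at A: triangular load, peak 31.4: 7w₀L³/(360EI) = 812.6/EI
  at C: triangular load, peak 31.4: w₀L³/(45EI) = 928.7/EI
  θ_A0 = 996.4/EI,  θ_C0 = 1113/EI
Flexibility coefficients: a unit moment at one end gives L/(3EI) there and L/(6EI) at the far end, so f₁₁ = f₂₂ = 3.667/EI and f₁₂ = f₂₁ = 1.833/EI.
Compatibility — zero rotation at each built-in end:
  3.667 M_A + 1.833 M_C = 996.4
  1.833 M_A + 3.667 M_C = 1113
Solving the pair gives M_A = 160.1 kN·m and M_C = 223.4 kN·m (hogging).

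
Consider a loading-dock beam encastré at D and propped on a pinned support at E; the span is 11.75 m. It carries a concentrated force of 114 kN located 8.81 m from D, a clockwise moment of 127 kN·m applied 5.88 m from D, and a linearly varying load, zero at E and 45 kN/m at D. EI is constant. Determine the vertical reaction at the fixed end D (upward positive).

R_D = 241.2 kN

Release the roller at E. Primary structure: cantilever fixed at D.
Free-end deflection of the primary structure under the applied loading (downward +):
  point load 114 at a = 8.81: Pa²(3L − a)/(6EI) = 38991/EI
  clockwise couple 127 at a = 5.88: M₀a(2L − a)/(2EI) = 6579/EI
  triangular load, peak 45 at the fixed end: w₀L⁴/(30EI) = 28592/EI
  δ_0 = 74162/EI
Flexibility coefficient — unit upward force at E: δ_{EE} = L³/(3EI) = 540.7/EI.
The prop prevents deflection at E: R_E = δ_0/δ_{EE} = 74162/540.7 = 137.1 kN.
Vertical equilibrium: R_D = ΣP − R_E = 378.4 − 137.1 = 241.2 kN.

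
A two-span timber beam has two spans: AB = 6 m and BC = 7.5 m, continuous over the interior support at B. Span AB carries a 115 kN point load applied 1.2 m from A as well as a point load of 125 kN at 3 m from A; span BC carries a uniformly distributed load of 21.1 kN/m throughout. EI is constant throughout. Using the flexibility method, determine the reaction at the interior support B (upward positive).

R_B = 216.9 kN

Insert a hinge at B; M_B is the redundant, and each span becomes simply supported.
Rotations at B on the released spans (each span's end-slope, ×1/EI):
  span AB: point load 115 at a = 1.2: Pab(L + a)/(6LEI) = 132.5/EI
  span AB: point load 125 at a = 3: Pab(L + a)/(6LEI) = 281.2/EI
  span BC: UDL 21.1: wL³/(24EI) = 370.9/EI
  relative rotation θ_0 = (413.7 + 370.9)/EI = 784.6/EI
A unit hogging moment at B produces rotation L₁/(3EI) + L₂/(3EI) = 4.5/EI.
Slope continuity at B: θ_0 = M_B·4.5/EI, so M_B = 784.6/4.5 = 174.4 kN·m (hogging).
Span AB, ΣM about A with M_B applied at B: R_B^{AB}·6 = 513 + 174.4, so R_B^{AB} = 114.6 kN and R_A = 240 − 114.6 = 125.4 kN.
Span BC, ΣM about C: R_B^{BC}·7.5 = 593.4 + 174.4, so R_B^{BC} = 102.4 kN and R_C = 158.2 − 102.4 = 55.88 kN.
R_B = 114.6 + 102.4 = 216.9 kN.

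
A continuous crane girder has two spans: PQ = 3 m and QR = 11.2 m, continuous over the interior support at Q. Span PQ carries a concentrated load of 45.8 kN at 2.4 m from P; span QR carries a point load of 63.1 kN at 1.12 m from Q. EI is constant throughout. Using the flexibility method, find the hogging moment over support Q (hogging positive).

Insert a hinge at Q; M_Q is the redundant, and each span becomes simply supported.
Discontinuity in slope at Q on the released structure — sum the simple-span end rotations:
  span PQ: point load 45.8 at a = 2.4: Pab(L + a)/(6LEI) = 19.79/EI
  span QR: point load 63.1 at a = 1.12: Pab(L + b)/(6LEI) = 225.6/EI
  relative rotation θ_0 = (19.79 + 225.6)/EI = 245.4/EI
A unit hogging moment at Q produces rotation L₁/(3EI) + L₂/(3EI) = 4.733/EI.
Compatibility: M_Q·(L₁+L₂)/(3EI) = θ_0, giving M_Q = 51.84 kN·m (hogging).

M_Q = 51.84 kN·m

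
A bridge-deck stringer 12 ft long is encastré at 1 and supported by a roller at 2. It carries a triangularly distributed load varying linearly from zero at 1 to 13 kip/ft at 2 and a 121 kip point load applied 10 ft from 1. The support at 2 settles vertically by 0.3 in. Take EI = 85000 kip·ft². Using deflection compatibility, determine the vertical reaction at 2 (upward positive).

R_2 = 130.2 kip

Remove the prop at 2; the released (primary) structure is a cantilever built in at 1.
Downward deflection at the released point 2 due to the loads:
  triangular load, peak 13 at the free end: 11w₀L⁴/(120EI) = 24710/EI
  point load 121 at a = 10: Pa²(3L − a)/(6EI) = 52433/EI
  δ_0 = 77144/EI
Tip deflection under a unit load at 2: L³/(3EI) = 576/EI.
With EI = 85000 kip·ft²: δ_0 = 0.90757 ft and δ_{22} = 0.006776 ft/kip.
Compatibility — the beam at 2 must follow the support down by 0.025 ft: δ_0 − R_2·δ_{22} = 0.025, so R_2 = (0.90757 − 0.025)/0.006776 = 130.2 kip.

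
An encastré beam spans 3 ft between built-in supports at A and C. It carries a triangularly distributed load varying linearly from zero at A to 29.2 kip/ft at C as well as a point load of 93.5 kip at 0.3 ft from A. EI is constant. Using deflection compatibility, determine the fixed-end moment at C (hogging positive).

M_C = 15.66 kip·ft

Release both end moments; the primary structure is a simply-supported span AC with redundants M_A and M_C.
End rotations of the released simple span under the applied load (×1/EI):
  at A: triangular load, peak 29.2: 7w₀L³/(360EI) = 15.33/EI
  at C: triangular load, peak 29.2: w₀L³/(45EI) = 17.52/EI
  at A: point load 93.5 at a = 0.3: Pab(L + b)/(6LEI) = 23.98/EI
  at C: point load 93.5 at a = 0.3: Pab(L + a)/(6LEI) = 13.88/EI
  θ_A0 = 39.31/EI,  θ_C0 = 31.4/EI
Flexibility coefficients: a unit moment at one end gives L/(3EI) there and L/(6EI) at the far end, so f₁₁ = f₂₂ = 1/EI and f₁₂ = f₂₁ = 0.5/EI.
Compatibility — zero rotation at each built-in end:
  1 M_A + 0.5 M_C = 39.31
  0.5 M_A + 1 M_C = 31.4
Solving the pair gives M_A = 31.48 kip·ft and M_C = 15.66 kip·ft (hogging).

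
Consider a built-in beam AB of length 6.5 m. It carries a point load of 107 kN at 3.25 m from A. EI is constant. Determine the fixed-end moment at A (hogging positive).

Take the two fixed-end moments M_A, M_B as redundants; the released structure is the simple span AB.
Simple-span end rotations at A and B under the given loads:
  at A: point load 107 at a = 3.25: Pab(L + b)/(6LEI) = 282.5/EI
  at B: point load 107 at a = 3.25: Pab(L + a)/(6LEI) = 282.5/EI
  θ_A0 = 282.5/EI,  θ_B0 = 282.5/EI
Flexibility coefficients: a unit moment at one end gives L/(3EI) there and L/(6EI) at the far end, so f₁₁ = f₂₂ = 2.167/EI and f₁₂ = f₂₁ = 1.083/EI.
Compatibility — zero rotation at each built-in end:
  2.167 M_A + 1.083 M_B = 282.5
  1.083 M_A + 2.167 M_B = 282.5
Solving the pair gives M_A = 86.94 kN·m and M_B = 86.94 kN·m (hogging).

M_A = 86.94 kN·m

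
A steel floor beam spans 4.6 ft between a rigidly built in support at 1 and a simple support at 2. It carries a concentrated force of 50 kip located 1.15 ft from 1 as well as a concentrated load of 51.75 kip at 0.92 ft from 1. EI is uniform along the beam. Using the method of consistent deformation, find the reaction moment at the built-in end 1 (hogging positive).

M_1 = 72.01 kip·ft

Choose R_2 as the redundant. The primary structure is the cantilever fixed at 1.
Deflection at 2 on the released cantilever, summing each load's contribution:
  point load 50 at a = 1.15: Pa²(3L − a)/(6EI) = 139.4/EI
  point load 51.75 at a = 0.92: Pa²(3L − a)/(6EI) = 94.03/EI
  δ_0 = 233.4/EI
Flexibility coefficient — unit upward force at 2: δ_{22} = L³/(3EI) = 32.45/EI.
The prop prevents deflection at 2: R_2 = δ_0/δ_{22} = 233.4/32.45 = 7.195 kip.
Moment equilibrium about 1: M_1 = Σ(load moments about 1) − R_2·L = 105.1 − 7.195×4.6 = 72.01 kip·ft.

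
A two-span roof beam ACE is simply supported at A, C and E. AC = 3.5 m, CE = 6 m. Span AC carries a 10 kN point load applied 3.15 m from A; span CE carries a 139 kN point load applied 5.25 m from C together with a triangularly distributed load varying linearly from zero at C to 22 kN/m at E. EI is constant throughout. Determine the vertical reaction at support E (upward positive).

R_E = 155.2 kN

Release continuity at C by inserting a hinge; the redundant is the internal moment M_C. The primary structure is two simply-supported spans AC and CE.
Rotations at C on the released spans (each span's end-slope, ×1/EI):
  span AC: point load 10 at a = 3.15: Pab(L + a)/(6LEI) = 3.491/EI
  span CE: point load 139 at a = 5.25: Pab(L + b)/(6LEI) = 102.6/EI
  span CE: triangular load, peak 22: 7w₀L³/(360EI) = 92.4/EI
  relative rotation θ_0 = (3.491 + 195)/EI = 198.5/EI
A unit hogging moment at C produces rotation L₁/(3EI) + L₂/(3EI) = 3.167/EI.
Slope continuity at C: θ_0 = M_C·3.167/EI, so M_C = 198.5/3.167 = 62.69 kN·m (hogging).
Span CE, ΣM about E: R_C^{CE}·6 = 236.2 + 62.69, so R_C^{CE} = 49.82 kN and R_E = 205 − 49.82 = 155.2 kN.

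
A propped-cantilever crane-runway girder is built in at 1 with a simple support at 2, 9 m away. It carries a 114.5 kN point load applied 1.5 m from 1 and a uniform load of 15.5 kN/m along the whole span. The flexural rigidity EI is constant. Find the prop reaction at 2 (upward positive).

R_2 = 56.82 kN

Remove the prop at 2; the released (primary) structure is a cantilever built in at 1.
Deflection at 2 on the released cantilever, summing each load's contribution:
  point load 114.5 at a = 1.5: Pa²(3L − a)/(6EI) = 1095/EI
  UDL 15.5: wL⁴/(8EI) = 12712/EI
  δ_0 = 13807/EI
Tip deflection under a unit load at 2: L³/(3EI) = 243/EI.
The prop prevents deflection at 2: R_2 = δ_0/δ_{22} = 13807/243 = 56.82 kN.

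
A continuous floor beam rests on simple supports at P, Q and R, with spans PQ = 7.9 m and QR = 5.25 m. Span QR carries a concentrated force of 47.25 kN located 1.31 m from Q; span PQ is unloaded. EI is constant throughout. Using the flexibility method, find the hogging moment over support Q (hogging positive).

Take M_Q as the redundant. Released structure: two simple spans PQ and QR with a hinge at Q.
End slopes at the hinge Q, treating each span as simply supported:
  span QR: point load 47.25 at a = 1.31: Pab(L + b)/(6LEI) = 71.15/EI
  relative rotation θ_0 = (0 + 71.15)/EI = 71.15/EI
A unit hogging moment at Q produces rotation L₁/(3EI) + L₂/(3EI) = 4.383/EI.
Slope continuity at Q: θ_0 = M_Q·4.383/EI, so M_Q = 71.15/4.383 = 16.23 kN·m (hogging).

M_Q = 16.23 kN·m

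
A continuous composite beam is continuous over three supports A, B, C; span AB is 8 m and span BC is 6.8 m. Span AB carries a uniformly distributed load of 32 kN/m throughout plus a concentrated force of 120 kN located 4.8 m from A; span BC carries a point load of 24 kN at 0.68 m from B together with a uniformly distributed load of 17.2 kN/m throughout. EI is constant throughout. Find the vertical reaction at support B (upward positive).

R_B = 359 kN

Take M_B as the redundant. Released structure: two simple spans AB and BC with a hinge at B.
Rotations at B on the released spans (each span's end-slope, ×1/EI):
  span AB: UDL 32: wL³/(24EI) = 682.7/EI
  span AB: point load 120 at a = 4.8: Pab(L + a)/(6LEI) = 491.5/EI
  span BC: point load 24 at a = 0.68: Pab(L + b)/(6LEI) = 31.63/EI
  span BC: UDL 17.2: wL³/(24EI) = 225.3/EI
  relative rotation θ_0 = (1174 + 257)/EI = 1431/EI
A unit hogging moment at B produces rotation L₁/(3EI) + L₂/(3EI) = 4.933/EI.
Compatibility: M_B·(L₁+L₂)/(3EI) = θ_0, giving M_B = 290.1 kN·m (hogging).
Span AB, ΣM about A with M_B applied at B: R_B^{AB}·8 = 1600 + 290.1, so R_B^{AB} = 236.3 kN and R_A = 376 − 236.3 = 139.7 kN.
Span BC, ΣM about C: R_B^{BC}·6.8 = 544.5 + 290.1, so R_B^{BC} = 122.7 kN and R_C = 141 − 122.7 = 18.22 kN.
R_B = 236.3 + 122.7 = 359 kN.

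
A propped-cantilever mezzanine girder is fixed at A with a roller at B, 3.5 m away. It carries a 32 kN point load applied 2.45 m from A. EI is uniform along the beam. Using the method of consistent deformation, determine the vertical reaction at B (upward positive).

Release the roller at B. Primary structure: cantilever fixed at A.
Downward deflection at the released point B due to the loads:
  point load 32 at a = 2.45: Pa²(3L − a)/(6EI) = 257.7/EI
Flexibility coefficient — unit upward force at B: δ_{BB} = L³/(3EI) = 14.29/EI.
The prop prevents deflection at B: R_B = δ_0/δ_{BB} = 257.7/14.29 = 18.03 kN.

R_B = 18.03 kN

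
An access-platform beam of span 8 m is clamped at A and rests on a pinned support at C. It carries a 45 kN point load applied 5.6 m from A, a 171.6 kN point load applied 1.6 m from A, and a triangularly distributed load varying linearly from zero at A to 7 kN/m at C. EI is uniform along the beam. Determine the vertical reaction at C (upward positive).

R_C = 50.37 kN

Release the roller at C. Primary structure: cantilever fixed at A.
Deflection at C on the released cantilever, summing each load's contribution:
  point load 45 at a = 5.6: Pa²(3L − a)/(6EI) = 4328/EI
  point load 171.6 at a = 1.6: Pa²(3L − a)/(6EI) = 1640/EI
  triangular load, peak 7 at the free end: 11w₀L⁴/(120EI) = 2628/EI
  δ_0 = 8596/EI
Tip deflection under a unit load at C: L³/(3EI) = 170.7/EI.
Compatibility at C: δ_0 − R_C·δ_{CC} = 0, so R_C = 8596/170.7 = 50.37 kN.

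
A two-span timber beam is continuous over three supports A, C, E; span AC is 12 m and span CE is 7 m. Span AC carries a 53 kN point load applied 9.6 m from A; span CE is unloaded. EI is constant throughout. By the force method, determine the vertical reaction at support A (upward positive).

R_A = 5.78 kN

Take M_C as the redundant. Released structure: two simple spans AC and CE with a hinge at C.
Discontinuity in slope at C on the released structure — sum the simple-span end rotations:
  span AC: point load 53 at a = 9.6: Pab(L + a)/(6LEI) = 366.3/EI
  relative rotation θ_0 = (366.3 + 0)/EI = 366.3/EI
A unit hogging moment at C produces rotation L₁/(3EI) + L₂/(3EI) = 6.333/EI.
Slope continuity at C: θ_0 = M_C·6.333/EI, so M_C = 366.3/6.333 = 57.84 kN·m (hogging).
Span AC, ΣM about A with M_C applied at C: R_C^{AC}·12 = 508.8 + 57.84, so R_C^{AC} = 47.22 kN and R_A = 53 − 47.22 = 5.78 kN.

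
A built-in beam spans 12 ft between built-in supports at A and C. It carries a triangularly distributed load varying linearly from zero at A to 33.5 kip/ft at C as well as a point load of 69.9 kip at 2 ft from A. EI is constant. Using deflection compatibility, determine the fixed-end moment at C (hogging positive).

M_C = 260.6 kip·ft

Release both end moments; the primary structure is a simply-supported span AC with redundants M_A and M_C.
End rotations of the released simple span under the applied load (×1/EI):
  at A: triangular load, peak 33.5: 7w₀L³/(360EI) = 1126/EI
  at C: triangular load, peak 33.5: w₀L³/(45EI) = 1286/EI
  at A: point load 69.9 at a = 2: Pab(L + b)/(6LEI) = 427.2/EI
  at C: point load 69.9 at a = 2: Pab(L + a)/(6LEI) = 271.8/EI
  θ_A0 = 1553/EI,  θ_C0 = 1558/EI
Flexibility coefficients: a unit moment at one end gives L/(3EI) there and L/(6EI) at the far end, so f₁₁ = f₂₂ = 4/EI and f₁₂ = f₂₁ = 2/EI.
Compatibility — zero rotation at each built-in end:
  4 M_A + 2 M_C = 1553
  2 M_A + 4 M_C = 1558
Solving the pair gives M_A = 257.9 kip·ft and M_C = 260.6 kip·ft (hogging).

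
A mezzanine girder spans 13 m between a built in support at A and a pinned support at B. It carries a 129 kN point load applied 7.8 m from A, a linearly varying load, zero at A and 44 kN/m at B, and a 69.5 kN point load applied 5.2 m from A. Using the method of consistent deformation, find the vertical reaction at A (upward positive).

Choose R_B as the redundant. The primary structure is the cantilever fixed at A.
Downward deflection at the released point B due to the loads:
  point load 129 at a = 7.8: Pa²(3L − a)/(6EI) = 40811/EI
  triangular load, peak 44 at the free end: 11w₀L⁴/(120EI) = 115196/EI
  point load 69.5 at a = 5.2: Pa²(3L − a)/(6EI) = 10587/EI
  δ_0 = 166594/EI
Tip deflection under a unit load at B: L³/(3EI) = 732.3/EI.
The prop prevents deflection at B: R_B = δ_0/δ_{BB} = 166594/732.3 = 227.5 kN.
Vertical equilibrium: R_A = ΣP − R_B = 484.5 − 227.5 = 257 kN.

R_A = 257 kN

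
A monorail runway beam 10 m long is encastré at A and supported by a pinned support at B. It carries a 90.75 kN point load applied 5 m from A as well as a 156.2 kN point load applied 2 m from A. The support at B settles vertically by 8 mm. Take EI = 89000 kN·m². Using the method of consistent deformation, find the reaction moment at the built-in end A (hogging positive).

Take the reaction at B as the redundant and release it; the primary structure is a cantilever fixed at A.
Downward deflection at the released point B due to the loads:
  point load 90.75 at a = 5: Pa²(3L − a)/(6EI) = 9453/EI
  point load 156.2 at a = 2: Pa²(3L − a)/(6EI) = 2916/EI
  δ_0 = 12369/EI
Tip deflection under a unit load at B: L³/(3EI) = 333.3/EI.
With EI = 89000 kN·m²: δ_0 = 0.13898 m and δ_{BB} = 0.003745 m/kN.
Compatibility — the beam at B must follow the support down by 0.008 m: δ_0 − R_B·δ_{BB} = 0.008, so R_B = (0.13898 − 0.008)/0.003745 = 34.97 kN.
Moment equilibrium about A: M_A = Σ(load moments about A) − R_B·L = 766.1 − 34.97×10 = 416.4 kN·m.

M_A = 416.4 kN·m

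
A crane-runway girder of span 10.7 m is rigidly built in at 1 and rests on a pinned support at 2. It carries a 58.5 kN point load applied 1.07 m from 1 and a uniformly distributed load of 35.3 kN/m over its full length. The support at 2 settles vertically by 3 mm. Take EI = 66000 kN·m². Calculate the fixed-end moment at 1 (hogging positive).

Remove the prop at 2; the released (primary) structure is a cantilever built in at 1.
Downward deflection at the released point 2 due to the loads:
  point load 58.5 at a = 1.07: Pa²(3L − a)/(6EI) = 346.4/EI
  UDL 35.3: wL⁴/(8EI) = 57839/EI
  δ_0 = 58185/EI
Tip deflection under a unit load at 2: L³/(3EI) = 408.3/EI.
With EI = 66000 kN·m²: δ_0 = 0.88159 m and δ_{22} = 0.006187 m/kN.
Compatibility — the beam at 2 must follow the support down by 0.003 m: δ_0 − R_2·δ_{22} = 0.003, so R_2 = (0.88159 − 0.003)/0.006187 = 142 kN.
Moment equilibrium about 1: M_1 = Σ(load moments about 1) − R_2·L = 2083 − 142×10.7 = 563.9 kN·m.

M_1 = 563.9 kN·m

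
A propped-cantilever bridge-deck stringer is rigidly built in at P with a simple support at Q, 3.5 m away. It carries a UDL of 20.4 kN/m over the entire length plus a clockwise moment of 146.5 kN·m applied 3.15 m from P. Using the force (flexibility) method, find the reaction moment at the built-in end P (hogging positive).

Remove the prop at Q; the released (primary) structure is a cantilever built in at P.
Free-end deflection of the primary structure under the applied loading (downward +):
  UDL 20.4: wL⁴/(8EI) = 382.7/EI
  clockwise couple 146.5 at a = 3.15: M₀a(2L − a)/(2EI) = 888.3/EI
  δ_0 = 1271/EI
Flexibility coefficient — unit upward force at Q: δ_{QQ} = L³/(3EI) = 14.29/EI.
The prop prevents deflection at Q: R_Q = δ_0/δ_{QQ} = 1271/14.29 = 88.93 kN.
Moment equilibrium about P: M_P = Σ(load moments about P) − R_Q·L = 271.4 − 88.93×3.5 = -39.81 kN·m.

M_P = -39.81 kN·m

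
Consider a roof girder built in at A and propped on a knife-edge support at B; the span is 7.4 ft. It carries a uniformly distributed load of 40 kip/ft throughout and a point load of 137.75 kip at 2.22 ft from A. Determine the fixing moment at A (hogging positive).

M_A = 455.8 kip·ft

Release the roller at B. Primary structure: cantilever fixed at A.
Primary-structure tip deflection at B by superposition:
  UDL 40: wL⁴/(8EI) = 14993/EI
  point load 137.75 at a = 2.22: Pa²(3L − a)/(6EI) = 2261/EI
  δ_0 = 17254/EI
Flexibility coefficient — unit upward force at B: δ_{BB} = L³/(3EI) = 135.1/EI.
Compatibility at B: δ_0 − R_B·δ_{BB} = 0, so R_B = 17254/135.1 = 127.7 kip.
Moment equilibrium about A: M_A = Σ(load moments about A) − R_B·L = 1401 − 127.7×7.4 = 455.8 kip·ft.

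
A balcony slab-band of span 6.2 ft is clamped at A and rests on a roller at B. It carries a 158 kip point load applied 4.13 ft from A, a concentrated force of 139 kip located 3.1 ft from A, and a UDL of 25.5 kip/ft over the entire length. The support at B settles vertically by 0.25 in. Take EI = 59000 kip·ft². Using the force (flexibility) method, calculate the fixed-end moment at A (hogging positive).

M_A = 525.3 kip·ft

Release the roller at B. Primary structure: cantilever fixed at A.
Primary-structure tip deflection at B by superposition:
  point load 158 at a = 4.13: Pa²(3L − a)/(6EI) = 6499/EI
  point load 139 at a = 3.1: Pa²(3L − a)/(6EI) = 3451/EI
  UDL 25.5: wL⁴/(8EI) = 4710/EI
  δ_0 = 14660/EI
Flexibility coefficient — unit upward force at B: δ_{BB} = L³/(3EI) = 79.44/EI.
With EI = 59000 kip·ft²: δ_0 = 0.24848 ft and δ_{BB} = 0.001346 ft/kip.
Compatibility — the beam at B must follow the support down by 0.02083 ft: δ_0 − R_B·δ_{BB} = 0.02083, so R_B = (0.24848 − 0.02083)/0.001346 = 169.1 kip.
Moment equilibrium about A: M_A = Σ(load moments about A) − R_B·L = 1574 − 169.1×6.2 = 525.3 kip·ft.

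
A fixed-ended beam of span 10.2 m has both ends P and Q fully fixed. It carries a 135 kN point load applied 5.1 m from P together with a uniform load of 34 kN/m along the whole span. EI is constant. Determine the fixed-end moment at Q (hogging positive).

M_Q = 466.9 kN·m

Release both end moments; the primary structure is a simply-supported span PQ with redundants M_P and M_Q.
End rotations of the released simple span under the applied load (×1/EI):
  at P: point load 135 at a = 5.1: Pab(L + b)/(6LEI) = 877.8/EI
  at Q: point load 135 at a = 5.1: Pab(L + a)/(6LEI) = 877.8/EI
  at P: UDL 34: wL³/(24EI) = 1503/EI
  at Q: UDL 34: wL³/(24EI) = 1503/EI
  θ_P0 = 2381/EI,  θ_Q0 = 2381/EI
Flexibility coefficients: a unit moment at one end gives L/(3EI) there and L/(6EI) at the far end, so f₁₁ = f₂₂ = 3.4/EI and f₁₂ = f₂₁ = 1.7/EI.
Compatibility — zero rotation at each built-in end:
  3.4 M_P + 1.7 M_Q = 2381
  1.7 M_P + 3.4 M_Q = 2381
Solving the pair gives M_P = 466.9 kN·m and M_Q = 466.9 kN·m (hogging).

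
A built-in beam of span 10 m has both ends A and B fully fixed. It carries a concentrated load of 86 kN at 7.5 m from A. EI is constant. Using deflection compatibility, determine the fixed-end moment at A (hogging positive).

M_A = 40.31 kN·m

Release both end moments; the primary structure is a simply-supported span AB with redundants M_A and M_B.
On the primary (simply-supported) span, the end slopes from the loading are:
  at A: point load 86 at a = 7.5: Pab(L + b)/(6LEI) = 335.9/EI
  at B: point load 86 at a = 7.5: Pab(L + a)/(6LEI) = 470.3/EI
  θ_A0 = 335.9/EI,  θ_B0 = 470.3/EI
Flexibility coefficients: a unit moment at one end gives L/(3EI) there and L/(6EI) at the far end, so f₁₁ = f₂₂ = 3.333/EI and f₁₂ = f₂₁ = 1.667/EI.
Compatibility — zero rotation at each built-in end:
  3.333 M_A + 1.667 M_B = 335.9
  1.667 M_A + 3.333 M_B = 470.3
Solving the pair gives M_A = 40.31 kN·m and M_B = 120.9 kN·m (hogging).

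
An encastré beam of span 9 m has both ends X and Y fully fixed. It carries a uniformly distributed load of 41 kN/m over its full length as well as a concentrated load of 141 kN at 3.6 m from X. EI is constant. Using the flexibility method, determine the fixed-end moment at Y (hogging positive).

Release both end moments; the primary structure is a simply-supported span XY with redundants M_X and M_Y.
End rotations of the released simple span under the applied load (×1/EI):
  at X: UDL 41: wL³/(24EI) = 1245/EI
  at Y: UDL 41: wL³/(24EI) = 1245/EI
  at X: point load 141 at a = 3.6: Pab(L + b)/(6LEI) = 730.9/EI
  at Y: point load 141 at a = 3.6: Pab(L + a)/(6LEI) = 639.6/EI
  θ_X0 = 1976/EI,  θ_Y0 = 1885/EI
Flexibility coefficients: a unit moment at one end gives L/(3EI) there and L/(6EI) at the far end, so f₁₁ = f₂₂ = 3/EI and f₁₂ = f₂₁ = 1.5/EI.
Compatibility — zero rotation at each built-in end:
  3 M_X + 1.5 M_Y = 1976
  1.5 M_X + 3 M_Y = 1885
Solving the pair gives M_X = 459.5 kN·m and M_Y = 398.6 kN·m (hogging).

M_Y = 398.6 kN·m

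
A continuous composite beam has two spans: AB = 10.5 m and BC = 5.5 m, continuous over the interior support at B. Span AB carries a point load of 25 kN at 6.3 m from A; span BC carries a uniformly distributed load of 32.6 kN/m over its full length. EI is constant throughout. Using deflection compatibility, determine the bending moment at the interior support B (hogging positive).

M_B = 75.45 kN·m

Release continuity at B by inserting a hinge; the redundant is the internal moment M_B. The primary structure is two simply-supported spans AB and BC.
End slopes at the hinge B, treating each span as simply supported:
  span AB: point load 25 at a = 6.3: Pab(L + a)/(6LEI) = 176.4/EI
  span BC: UDL 32.6: wL³/(24EI) = 226/EI
  relative rotation θ_0 = (176.4 + 226)/EI = 402.4/EI
A unit hogging moment at B produces rotation L₁/(3EI) + L₂/(3EI) = 5.333/EI.
Compatibility: M_B·(L₁+L₂)/(3EI) = θ_0, giving M_B = 75.45 kN·m (hogging).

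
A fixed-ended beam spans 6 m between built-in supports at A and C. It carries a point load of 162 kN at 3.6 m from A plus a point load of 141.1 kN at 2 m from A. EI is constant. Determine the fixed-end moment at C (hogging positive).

M_C = 202.7 kN·m

Release both end moments; the primary structure is a simply-supported span AC with redundants M_A and M_C.
On the primary (simply-supported) span, the end slopes from the loading are:
  at A: point load 162 at a = 3.6: Pab(L + b)/(6LEI) = 326.6/EI
  at C: point load 162 at a = 3.6: Pab(L + a)/(6LEI) = 373.2/EI
  at A: point load 141.1 at a = 2: Pab(L + b)/(6LEI) = 313.6/EI
  at C: point load 141.1 at a = 2: Pab(L + a)/(6LEI) = 250.8/EI
  θ_A0 = 640.1/EI,  θ_C0 = 624.1/EI
Flexibility coefficients: a unit moment at one end gives L/(3EI) there and L/(6EI) at the far end, so f₁₁ = f₂₂ = 2/EI and f₁₂ = f₂₁ = 1/EI.
Compatibility — zero rotation at each built-in end:
  2 M_A + 1 M_C = 640.1
  1 M_A + 2 M_C = 624.1
Solving the pair gives M_A = 218.7 kN·m and M_C = 202.7 kN·m (hogging).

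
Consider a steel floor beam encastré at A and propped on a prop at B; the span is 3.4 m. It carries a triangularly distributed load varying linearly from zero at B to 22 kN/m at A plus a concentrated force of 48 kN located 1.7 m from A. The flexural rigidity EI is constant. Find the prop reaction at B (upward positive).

R_B = 22.48 kN

Remove the prop at B; the released (primary) structure is a cantilever built in at A.
Free-end deflection of the primary structure under the applied loading (downward +):
  triangular load, peak 22 at the fixed end: w₀L⁴/(30EI) = 98/EI
  point load 48 at a = 1.7: Pa²(3L − a)/(6EI) = 196.5/EI
  δ_0 = 294.5/EI
Flexibility coefficient — unit upward force at B: δ_{BB} = L³/(3EI) = 13.1/EI.
The prop prevents deflection at B: R_B = δ_0/δ_{BB} = 294.5/13.1 = 22.48 kN.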